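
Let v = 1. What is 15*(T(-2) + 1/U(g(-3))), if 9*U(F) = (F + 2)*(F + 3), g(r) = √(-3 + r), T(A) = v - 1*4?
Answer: -45 - 9*I*√6/2 ≈ -45.0 - 11.023*I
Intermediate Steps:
T(A) = -3 (T(A) = 1 - 1*4 = 1 - 4 = -3)
U(F) = (2 + F)*(3 + F)/9 (U(F) = ((F + 2)*(F + 3))/9 = ((2 + F)*(3 + F))/9 = (2 + F)*(3 + F)/9)
15*(T(-2) + 1/U(g(-3))) = 15*(-3 + 1/(⅔ + (√(-3 - 3))²/9 + 5*√(-3 - 3)/9)) = 15*(-3 + 1/(⅔ + (√(-6))²/9 + 5*√(-6)/9)) = 15*(-3 + 1/(⅔ + (I*√6)²/9 + 5*(I*√6)/9)) = 15*(-3 + 1/(⅔ + (⅑)*(-6) + 5*I*√6/9)) = 15*(-3 + 1/(⅔ - ⅔ + 5*I*√6/9)) = 15*(-3 + 1/(5*I*√6/9)) = 15*(-3 - 3*I*√6/10) = -45 - 9*I*√6/2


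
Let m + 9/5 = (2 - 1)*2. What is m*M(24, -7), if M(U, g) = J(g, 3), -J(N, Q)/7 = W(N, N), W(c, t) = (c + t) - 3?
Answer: 119/5 ≈ 23.800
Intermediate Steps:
W(c, t) = -3 + c + t
J(N, Q) = 21 - 14*N (J(N, Q) = -7*(-3 + N + N) = -7*(-3 + 2*N) = 21 - 14*N)
M(U, g) = 21 - 14*g
m = ⅕ (m = -9/5 + (2 - 1)*2 = -9/5 + 1*2 = -9/5 + 2 = ⅕ ≈ 0.20000)
m*M(24, -7) = (21 - 14*(-7))/5 = (21 + 98)/5 = (⅕)*119 = 119/5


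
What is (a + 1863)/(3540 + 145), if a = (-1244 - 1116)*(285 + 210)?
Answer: -1166337/3685 ≈ -316.51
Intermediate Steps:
a = -1168200 (a = -2360*495 = -1168200)
(a + 1863)/(3540 + 145) = (-1168200 + 1863)/(3540 + 145) = -1166337/3685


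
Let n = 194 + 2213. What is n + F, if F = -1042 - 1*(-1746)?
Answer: 3111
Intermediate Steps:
F = 704 (F = -1042 + 1746 = 704)
n = 2407
n + F = 2407 + 704 = 3111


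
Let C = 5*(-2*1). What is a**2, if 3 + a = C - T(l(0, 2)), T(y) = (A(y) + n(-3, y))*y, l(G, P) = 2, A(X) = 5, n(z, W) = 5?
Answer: 1089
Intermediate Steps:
C = -10 (C = 5*(-2) = -10)
T(y) = 10*y (T(y) = (5 + 5)*y = 10*y)
a = -33 (a = -3 + (-10 - 10*2) = -3 + (-10 - 1*20) = -3 + (-10 - 20) = -3 - 30 = -33)
a**2 = (-33)**2 = 1089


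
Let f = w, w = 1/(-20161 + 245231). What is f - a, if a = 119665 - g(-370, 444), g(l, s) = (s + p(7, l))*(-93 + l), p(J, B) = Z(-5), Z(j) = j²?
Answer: -75806276839/225070 ≈ -3.3681e+5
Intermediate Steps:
p(J, B) = 25 (p(J, B) = (-5)² = 25)
w = 1/225070 ≈ 4.4431e-6
g(l, s) = (-93 + l)*(25 + s) (g(l, s) = (s + 25)*(-93 + l) = (25 + s)*(-93 + l) = (-93 + l)*(25 + s))
f = 1/225070 ≈ 4.4431e-6
a = 336812 (a = 119665 - (-2325 - 93*444 + 25*(-370) - 370*444) = 119665 - (-2325 - 41292 - 9250 - 164280) = 119665 - 1*(-217147) = 119665 + 217147 = 336812)
f - a = 1/225070 - 1*336812 = 1/225070 - 336812 = -75806276839/225070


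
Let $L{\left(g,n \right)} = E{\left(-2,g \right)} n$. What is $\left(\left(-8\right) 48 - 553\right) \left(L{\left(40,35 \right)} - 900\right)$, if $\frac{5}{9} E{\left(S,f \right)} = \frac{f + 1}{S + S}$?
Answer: $\frac{5793471}{4} \approx 1.4484 \cdot 10^{6}$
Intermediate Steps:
$E{\left(S,f \right)} = \frac{9 \left(1 + f\right)}{10 S}$ ($E{\left(S,f \right)} = \frac{9 \frac{f + 1}{S + S}}{5} = \frac{9 \frac{1 + f}{2 S}}{5} = \frac{9 \left(1 + f\right)}{10 S}$)
$L{\left(g,n \right)} = n \left(- \frac{9}{20} - \frac{9 g}{20}\right)$ ($L{\left(g,n \right)} = \frac{9 \left(1 + g\right)}{10 \left(-2\right)} n = \frac{9}{10} \left(- \frac{1}{2}\right) \left(1 + g\right) n = \left(- \frac{9}{20} - \frac{9 g}{20}\right) n = n \left(- \frac{9}{20} - \frac{9 g}{20}\right)$)
$\left(\left(-8\right) 48 - 553\right) \left(L{\left(40,35 \right)} - 900\right) = \left(\left(-8\right) 48 - 553\right) \left(\frac{9}{20} \cdot 35 \left(-1 - 40\right) - 900\right) = \left(-384 - 553\right) \left(\frac{9}{20} \cdot 35 \left(-1 - 40\right) - 900\right) = - 937 \left(\frac{9}{20} \cdot 35 \left(-41\right) - 900\right) = - 937 \left(- \frac{2583}{4} - 900\right) = \left(-937\right) \left(- \frac{6183}{4}\right) = \frac{5793471}{4}$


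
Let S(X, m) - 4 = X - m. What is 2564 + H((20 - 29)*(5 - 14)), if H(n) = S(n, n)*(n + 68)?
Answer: 3160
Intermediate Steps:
S(X, m) = 4 + X - m (S(X, m) = 4 + (X - m) = 4 + X - m)
H(n) = 272 + 4*n (H(n) = (4 + n - n)*(n + 68) = 4*(68 + n) = 272 + 4*n)
2564 + H((20 - 29)*(5 - 14)) = 2564 + (272 + 4*((20 - 29)*(5 - 14))) = 2564 + (272 + 4*(-9*(-9))) = 2564 + (272 + 4*81) = 2564 + (272 + 324) = 2564 + 596 = 3160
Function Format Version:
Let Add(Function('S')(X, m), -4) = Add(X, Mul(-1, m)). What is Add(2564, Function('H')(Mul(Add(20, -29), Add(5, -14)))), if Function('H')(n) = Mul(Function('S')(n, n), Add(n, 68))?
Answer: 3160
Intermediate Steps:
Function('S')(X, m) = Add(4, X, Mul(-1, m)) (Function('S')(X, m) = Add(4, Add(X, Mul(-1, m))) = Add(4, X, Mul(-1, m)))
Function('H')(n) = Add(272, Mul(4, n)) (Function('H')(n) = Mul(Add(4, n, Mul(-1, n)), Add(n, 68)) = Mul(4, Add(68, n)) = Add(272, Mul(4, n)))
Add(2564, Function('H')(Mul(Add(20, -29), Add(5, -14)))) = Add(2564, Add(272, Mul(4, Mul(Add(20, -29), Add(5, -14))))) = Add(2564, Add(272, Mul(4, Mul(-9, -9)))) = Add(2564, Add(272, Mul(4, 81))) = Add(2564, Add(272, 324)) = Add(2564, 596) = 3160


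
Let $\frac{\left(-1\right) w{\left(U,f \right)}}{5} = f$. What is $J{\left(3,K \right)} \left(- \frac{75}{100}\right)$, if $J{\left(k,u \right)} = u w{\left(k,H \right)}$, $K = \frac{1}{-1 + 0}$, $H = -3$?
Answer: $\frac{45}{4} \approx 11.25$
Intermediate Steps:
$w{\left(U,f \right)} = - 5 f$
$K = -1$ ($K = \frac{1}{-1} = -1$)
$J{\left(k,u \right)} = 15 u$ ($J{\left(k,u \right)} = u \left(\left(-5\right) \left(-3\right)\right) = u 15 = 15 u$)
$J{\left(3,K \right)} \left(- \frac{75}{100}\right) = 15 \left(-1\right) \left(- \frac{75}{100}\right) = - 15 \left(\left(-75\right) \frac{1}{100}\right) = \left(-15\right) \left(- \frac{3}{4}\right) = \frac{45}{4}$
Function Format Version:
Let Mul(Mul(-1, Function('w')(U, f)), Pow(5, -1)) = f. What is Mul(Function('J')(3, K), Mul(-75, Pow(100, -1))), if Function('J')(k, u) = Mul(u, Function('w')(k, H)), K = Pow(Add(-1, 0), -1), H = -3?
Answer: Rational(45, 4) ≈ 11.250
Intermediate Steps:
Function('w')(U, f) = Mul(-5, f)
K = -1 (K = Pow(-1, -1) = -1)
Function('J')(k, u) = Mul(15, u) (Function('J')(k, u) = Mul(u, Mul(-5, -3)) = Mul(u, 15) = Mul(15, u))
Mul(Function('J')(3, K), Mul(-75, Pow(100, -1))) = Mul(Mul(15, -1), Mul(-75, Pow(100, -1))) = Mul(-15, Mul(-75, Rational(1, 100))) = Mul(-15, Rational(-3, 4)) = Rational(45, 4)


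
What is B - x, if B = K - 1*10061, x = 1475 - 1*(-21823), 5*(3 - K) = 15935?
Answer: -36543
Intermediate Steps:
K = -3184 (K = 3 - 1/5*15935 = 3 - 3187 = -3184)
x = 23298 (x = 1475 + 21823 = 23298)
B = -13245 (B = -3184 - 1*10061 = -3184 - 10061 = -13245)
B - x = -13245 - 1*23298 = -13245 - 23298 = -36543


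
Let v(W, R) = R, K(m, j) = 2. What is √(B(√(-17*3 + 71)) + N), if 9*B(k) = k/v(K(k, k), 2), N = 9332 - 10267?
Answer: √(-8415 + √5)/3 ≈ 30.574*I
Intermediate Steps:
N = -935
B(k) = k/18 (B(k) = (k/2)/9 = k/18)
√(B(√(-17*3 + 71)) + N) = √(√(-17*3 + 71)/18 - 935) = √(√(-51 + 71)/18 - 935) = √(√20/18 - 935) = √((2*√5)/18 - 935) = √(√5/9 - 935) = √(-935 + √5/9)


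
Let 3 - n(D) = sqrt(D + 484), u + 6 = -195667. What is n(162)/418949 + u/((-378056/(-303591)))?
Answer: -578778645035673/3683399608 - sqrt(646)/418949 ≈ -1.5713e+5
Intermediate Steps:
u = -195673 (u = -6 - 195667 = -195673)
n(D) = 3 - sqrt(484 + D) (n(D) = 3 - sqrt(D + 484) = 3 - sqrt(484 + D))
n(162)/418949 + u/((-378056/(-303591))) = (3 - sqrt(484 + 162))/418949 - 195673/((-378056/(-303591))) = (3 - sqrt(646))*(1/418949) - 195673/((-378056*(-1/303591))) = (3/418949 - sqrt(646)/418949) - 195673/378056/303591 = (3/418949 - sqrt(646)/418949) - 195673*303591/378056 = (3/418949 - sqrt(646)/418949) - 59404561743/378056 = -578778645035673/3683399608 - sqrt(646)/418949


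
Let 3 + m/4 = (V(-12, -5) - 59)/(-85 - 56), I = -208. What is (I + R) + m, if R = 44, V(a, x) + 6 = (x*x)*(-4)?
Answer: -8052/47 ≈ -171.32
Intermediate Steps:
V(a, x) = -6 - 4*x² (V(a, x) = -6 + (x*x)*(-4) = -6 + x²*(-4) = -6 - 4*x²)
m = -344/47 (m = -12 + 4*(((-6 - 4*(-5)²) - 59)/(-85 - 56)) = -12 + 4*(((-6 - 4*25) - 59)/(-141)) = -12 + 4*(((-6 - 100) - 59)*(-1/141)) = -12 + 4*((-106 - 59)*(-1/141)) = -12 + 4*(-165*(-1/141)) = -12 + 4*(55/47) = -12 + 220/47 = -344/47 ≈ -7.3191)
(I + R) + m = (-208 + 44) - 344/47 = -164 - 344/47 = -8052/47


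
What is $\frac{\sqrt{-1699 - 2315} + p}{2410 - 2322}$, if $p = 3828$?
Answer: $\frac{87}{2} + \frac{3 i \sqrt{446}}{88} \approx 43.5 + 0.71996 i$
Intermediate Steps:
$\frac{\sqrt{-1699 - 2315} + p}{2410 - 2322} = \frac{\sqrt{-1699 - 2315} + 3828}{2410 - 2322} = \frac{\sqrt{-4014} + 3828}{88} = \left(3 i \sqrt{446} + 3828\right) \frac{1}{88} = \left(3828 + 3 i \sqrt{446}\right) \frac{1}{88} = \frac{87}{2} + \frac{3 i \sqrt{446}}{88}$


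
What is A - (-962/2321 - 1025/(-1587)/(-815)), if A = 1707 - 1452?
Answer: 153350970182/600398601 ≈ 255.42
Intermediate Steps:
A = 255
A - (-962/2321 - 1025/(-1587)/(-815)) = 255 - (-962/2321 - 1025/(-1587)/(-815)) = 255 - (-962*1/2321 - 1025*(-1/1587)*(-1/815)) = 255 - (-962/2321 + (1025/1587)*(-1/815)) = 255 - (-962/2321 - 205/258681) = 255 - 1*(-249326927/600398601) = 255 + 249326927/600398601 = 153350970182/600398601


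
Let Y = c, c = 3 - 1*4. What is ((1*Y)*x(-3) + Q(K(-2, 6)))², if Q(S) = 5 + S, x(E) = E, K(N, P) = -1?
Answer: 49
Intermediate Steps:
c = -1 (c = 3 - 4 = -1)
Y = -1
((1*Y)*x(-3) + Q(K(-2, 6)))² = ((1*(-1))*(-3) + (5 - 1))² = (-1*(-3) + 4)² = (3 + 4)² = 7² = 49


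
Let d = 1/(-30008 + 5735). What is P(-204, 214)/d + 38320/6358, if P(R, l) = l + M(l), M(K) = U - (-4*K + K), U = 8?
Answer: -66669561928/3179 ≈ -2.0972e+7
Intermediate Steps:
M(K) = 8 + 3*K (M(K) = 8 - (-4*K + K) = 8 - (-3)*K = 8 + 3*K)
P(R, l) = 8 + 4*l (P(R, l) = l + (8 + 3*l) = 8 + 4*l)
d = -1/24273 (d = 1/(-24273) = -1/24273 ≈ -4.1198e-5)
P(-204, 214)/d + 38320/6358 = (8 + 4*214)/(-1/24273) + 38320/6358 = (8 + 856)*(-24273) + 38320*(1/6358) = 864*(-24273) + 19160/3179 = -20971872 + 19160/3179 = -66669561928/3179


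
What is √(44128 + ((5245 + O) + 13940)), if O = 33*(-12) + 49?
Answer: √62966 ≈ 250.93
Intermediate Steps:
O = -347 (O = -396 + 49 = -347)
√(44128 + ((5245 + O) + 13940)) = √(44128 + ((5245 - 347) + 13940)) = √(44128 + (4898 + 13940)) = √(44128 + 18838) = √62966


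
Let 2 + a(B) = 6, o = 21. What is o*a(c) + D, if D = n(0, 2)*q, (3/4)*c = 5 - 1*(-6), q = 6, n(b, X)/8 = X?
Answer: 180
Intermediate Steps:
n(b, X) = 8*X
c = 44/3 (c = 4*(5 - 1*(-6))/3 = 4*(5 + 6)/3 = (4/3)*11 = 44/3 ≈ 14.667)
a(B) = 4 (a(B) = -2 + 6 = 4)
D = 96 (D = (8*2)*6 = 16*6 = 96)
o*a(c) + D = 21*4 + 96 = 84 + 96 = 180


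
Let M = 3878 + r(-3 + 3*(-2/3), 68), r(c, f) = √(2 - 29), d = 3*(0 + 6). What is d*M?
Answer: 69804 + 54*I*√3 ≈ 69804.0 + 93.531*I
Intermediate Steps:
d = 18 (d = 3*6 = 18)
r(c, f) = 3*I*√3 (r(c, f) = √(-27) = 3*I*√3)
M = 3878 + 3*I*√3 ≈ 3878.0 + 5.1962*I
d*M = 18*(3878 + 3*I*√3) = 69804 + 54*I*√3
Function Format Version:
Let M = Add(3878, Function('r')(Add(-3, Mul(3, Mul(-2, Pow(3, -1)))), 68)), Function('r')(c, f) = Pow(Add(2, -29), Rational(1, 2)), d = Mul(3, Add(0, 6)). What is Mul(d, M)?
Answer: Add(69804, Mul(54, I, Pow(3, Rational(1, 2)))) ≈ Add(69804., Mul(93.531, I))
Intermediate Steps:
d = 18 (d = Mul(3, 6) = 18)
Function('r')(c, f) = Mul(3, I, Pow(3, Rational(1, 2))) (Function('r')(c, f) = Pow(-27, Rational(1, 2)) = Mul(3, I, Pow(3, Rational(1, 2))))
M = Add(3878, Mul(3, I, Pow(3, Rational(1, 2)))) ≈ Add(3878.0, Mul(5.1962, I))
Mul(d, M) = Mul(18, Add(3878, Mul(3, I, Pow(3, Rational(1, 2))))) = Add(69804, Mul(54, I, Pow(3, Rational(1, 2))))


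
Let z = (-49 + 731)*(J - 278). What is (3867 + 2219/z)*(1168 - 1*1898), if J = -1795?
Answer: -1995494508695/706893 ≈ -2.8229e+6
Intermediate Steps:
z = -1413786 (z = (-49 + 731)*(-1795 - 278) = 682*(-2073) = -1413786)
(3867 + 2219/z)*(1168 - 1*1898) = (3867 + 2219/(-1413786))*(1168 - 1*1898) = (3867 + 2219*(-1/1413786))*(1168 - 1898) = (3867 - 2219/1413786)*(-730) = (5467108243/1413786)*(-730) = -1995494508695/706893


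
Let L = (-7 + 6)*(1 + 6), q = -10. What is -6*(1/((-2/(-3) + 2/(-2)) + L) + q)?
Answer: 669/11 ≈ 60.818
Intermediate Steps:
L = -7 (L = -1*7 = -7)
-6*(1/((-2/(-3) + 2/(-2)) + L) + q) = -6*(1/((-2/(-3) + 2/(-2)) - 7) - 10) = -6*(1/((-2*(-⅓) + 2*(-½)) - 7) - 10) = -6*(1/((⅔ - 1) - 7) - 10) = -6*(1/(-⅓ - 7) - 10) = -6*(1/(-22/3) - 10) = -6*(-3/22 - 10) = -6*(-223/22) = 669/11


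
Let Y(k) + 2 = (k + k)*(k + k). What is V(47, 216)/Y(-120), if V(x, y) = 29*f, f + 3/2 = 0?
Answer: -87/115196 ≈ -0.00075523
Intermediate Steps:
f = -3/2 (f = -3/2 + 0 = -3/2 ≈ -1.5000)
V(x, y) = -87/2 (V(x, y) = 29*(-3/2) = -87/2)
Y(k) = -2 + 4*k**2 (Y(k) = -2 + (k + k)*(k + k) = -2 + (2*k)*(2*k) = -2 + 4*k**2)
V(47, 216)/Y(-120) = -87/(2*(-2 + 4*(-120)**2)) = -87/(2*(-2 + 4*14400)) = -87/(2*(-2 + 57600)) = -87/2/57598 = -87/2*1/57598 = -87/115196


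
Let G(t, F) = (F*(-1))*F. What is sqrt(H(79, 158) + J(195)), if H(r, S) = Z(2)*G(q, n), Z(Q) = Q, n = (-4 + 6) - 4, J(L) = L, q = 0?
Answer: sqrt(187) ≈ 13.675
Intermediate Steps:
n = -2 (n = 2 - 4 = -2)
G(t, F) = -F**2 (G(t, F) = (-F)*F = -F**2)
H(r, S) = -8 (H(r, S) = 2*(-1*(-2)**2) = 2*(-1*4) = 2*(-4) = -8)
sqrt(H(79, 158) + J(195)) = sqrt(-8 + 195) = sqrt(187)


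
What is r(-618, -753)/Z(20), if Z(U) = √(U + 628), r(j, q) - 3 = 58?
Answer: 61*√2/36 ≈ 2.3963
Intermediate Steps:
r(j, q) = 61 (r(j, q) = 3 + 58 = 61)
Z(U) = √(628 + U)
r(-618, -753)/Z(20) = 61/(√(628 + 20)) = 61/(√648) = 61/((18*√2)) = 61*(√2/36) = 61*√2/36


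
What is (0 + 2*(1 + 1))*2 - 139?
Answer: -131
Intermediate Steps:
(0 + 2*(1 + 1))*2 - 139 = (0 + 2*2)*2 - 139 = (0 + 4)*2 - 139 = 4*2 - 139 = 8 - 139 = -131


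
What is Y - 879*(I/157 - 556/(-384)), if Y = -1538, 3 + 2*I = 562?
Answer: -21982827/5024 ≈ -4375.6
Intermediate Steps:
I = 559/2 (I = -3/2 + (½)*562 = -3/2 + 281 = 559/2 ≈ 279.50)
Y - 879*(I/157 - 556/(-384)) = -1538 - 879*((559/2)/157 - 556/(-384)) = -1538 - 879*((559/2)*(1/157) - 556*(-1/384)) = -1538 - 879*(559/314 + 139/96) = -1538 - 879*48655/15072 = -1538 - 14255915/5024 = -21982827/5024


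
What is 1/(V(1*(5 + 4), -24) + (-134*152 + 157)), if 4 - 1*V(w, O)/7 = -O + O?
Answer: -1/20183 ≈ -4.9547e-5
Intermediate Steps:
V(w, O) = 28 (V(w, O) = 28 - 7*(-O + O) = 28 - 7*0 = 28 + 0 = 28)
1/(V(1*(5 + 4), -24) + (-134*152 + 157)) = 1/(28 + (-134*152 + 157)) = 1/(28 + (-20368 + 157)) = 1/(28 - 20211) = 1/(-20183) = -1/20183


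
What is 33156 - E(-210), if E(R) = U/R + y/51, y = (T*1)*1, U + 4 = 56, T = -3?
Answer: 59184007/1785 ≈ 33156.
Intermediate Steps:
U = 52 (U = -4 + 56 = 52)
y = -3 (y = -3*1*1 = -3*1 = -3)
E(R) = -1/17 + 52/R (E(R) = 52/R - 3/51 = 52/R - 3*1/51 = 52/R - 1/17 = -1/17 + 52/R)
33156 - E(-210) = 33156 - (884 - 1*(-210))/(17*(-210)) = 33156 - (-1)*(884 + 210)/(17*210) = 33156 - (-1)*1094/(17*210) = 33156 - 1*(-547/1785) = 33156 + 547/1785 = 59184007/1785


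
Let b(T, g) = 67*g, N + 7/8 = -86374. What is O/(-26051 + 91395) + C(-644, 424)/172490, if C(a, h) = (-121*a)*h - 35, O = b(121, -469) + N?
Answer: 8378569561/44157440 ≈ 189.74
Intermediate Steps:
N = -690999/8 (N = -7/8 - 86374 = -690999/8 ≈ -86375.)
O = -942383/8 (O = 67*(-469) - 690999/8 = -31423 - 690999/8 = -942383/8 ≈ -1.1780e+5)
C(a, h) = -35 - 121*a*h (C(a, h) = -121*a*h - 35 = -35 - 121*a*h)
O/(-26051 + 91395) + C(-644, 424)/172490 = -942383/(8*(-26051 + 91395)) + (-35 - 121*(-644)*424)/172490 = -942383/8/65344 + (-35 + 33039776)*(1/172490) = -942383/8*1/65344 + 33039741*(1/172490) = -923/512 + 33039741/172490 = 8378569561/44157440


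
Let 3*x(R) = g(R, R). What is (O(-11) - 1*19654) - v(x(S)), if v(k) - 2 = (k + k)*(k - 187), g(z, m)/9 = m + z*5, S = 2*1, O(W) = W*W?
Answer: -8663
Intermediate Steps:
O(W) = W**2
S = 2
g(z, m) = 9*m + 45*z (g(z, m) = 9*(m + z*5) = 9*(m + 5*z) = 9*m + 45*z)
x(R) = 18*R (x(R) = (9*R + 45*R)/3 = (54*R)/3 = 18*R)
v(k) = 2 + 2*k*(-187 + k) (v(k) = 2 + (k + k)*(k - 187) = 2 + (2*k)*(-187 + k) = 2 + 2*k*(-187 + k))
(O(-11) - 1*19654) - v(x(S)) = ((-11)**2 - 1*19654) - (2 - 6732*2 + 2*(18*2)**2) = (121 - 19654) - (2 - 374*36 + 2*36**2) = -19533 - (2 - 13464 + 2*1296) = -19533 - (2 - 13464 + 2592) = -19533 - 1*(-10870) = -19533 + 10870 = -8663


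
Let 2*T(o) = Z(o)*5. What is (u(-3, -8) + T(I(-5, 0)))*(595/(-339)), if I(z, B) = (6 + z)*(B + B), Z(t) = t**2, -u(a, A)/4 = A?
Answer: -19040/339 ≈ -56.165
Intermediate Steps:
u(a, A) = -4*A
I(z, B) = 2*B*(6 + z) (I(z, B) = (6 + z)*(2*B) = 2*B*(6 + z))
T(o) = 5*o**2/2 (T(o) = (o**2*5)/2 = (5*o**2)/2 = 5*o**2/2)
(u(-3, -8) + T(I(-5, 0)))*(595/(-339)) = (-4*(-8) + 5*(2*0*(6 - 5))**2/2)*(595/(-339)) = (32 + 5*(2*0*1)**2/2)*(595*(-1/339)) = (32 + (5/2)*0**2)*(-595/339) = (32 + (5/2)*0)*(-595/339) = (32 + 0)*(-595/339) = 32*(-595/339) = -19040/339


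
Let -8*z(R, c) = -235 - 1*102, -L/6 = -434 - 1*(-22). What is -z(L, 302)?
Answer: -337/8 ≈ -42.125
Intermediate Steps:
L = 2472 (L = -6*(-434 - 1*(-22)) = -6*(-434 + 22) = -6*(-412) = 2472)
z(R, c) = 337/8 (z(R, c) = -(-235 - 1*102)/8 = -(-235 - 102)/8 = -⅛*(-337) = 337/8)
-z(L, 302) = -1*337/8 = -337/8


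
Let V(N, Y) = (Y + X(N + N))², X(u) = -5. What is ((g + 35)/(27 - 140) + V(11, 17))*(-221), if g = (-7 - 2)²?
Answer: -3570476/113 ≈ -31597.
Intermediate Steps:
V(N, Y) = (-5 + Y)² (V(N, Y) = (Y - 5)² = (-5 + Y)²)
g = 81 (g = (-9)² = 81)
((g + 35)/(27 - 140) + V(11, 17))*(-221) = ((81 + 35)/(27 - 140) + (-5 + 17)²)*(-221) = (116/(-113) + 12²)*(-221) = (116*(-1/113) + 144)*(-221) = (-116/113 + 144)*(-221) = (16156/113)*(-221) = -3570476/113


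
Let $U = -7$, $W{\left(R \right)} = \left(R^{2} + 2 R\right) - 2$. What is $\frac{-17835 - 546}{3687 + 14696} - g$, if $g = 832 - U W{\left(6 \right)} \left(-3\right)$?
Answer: $\frac{2444941}{18383} \approx 133.0$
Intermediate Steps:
$W{\left(R \right)} = -2 + R^{2} + 2 R$
$g = -134$ ($g = 832 - - 7 \left(-2 + 6^{2} + 2 \cdot 6\right) \left(-3\right) = 832 - - 7 \left(-2 + 36 + 12\right) \left(-3\right) = 832 - \left(-7\right) 46 \left(-3\right) = 832 - \left(-322\right) \left(-3\right) = 832 - 966 = -134$)
$\frac{-17835 - 546}{3687 + 14696} - g = \frac{-17835 - 546}{3687 + 14696} - -134 = - \frac{18381}{18383} + 134 = \frac{2444941}{18383}$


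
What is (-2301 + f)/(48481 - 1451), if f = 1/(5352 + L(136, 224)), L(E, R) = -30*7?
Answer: -11831741/241828260 ≈ -0.048926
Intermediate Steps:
L(E, R) = -210
f = 1/5142 (f = 1/(5352 - 210) = 1/5142 ≈ 0.00019448)
(-2301 + f)/(48481 - 1451) = (-2301 + 1/5142)/(48481 - 1451) = -11831741/5142/47030 = -11831741/5142*1/47030 = -11831741/241828260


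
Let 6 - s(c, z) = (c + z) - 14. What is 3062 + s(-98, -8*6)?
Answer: 3228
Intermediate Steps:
s(c, z) = 20 - c - z (s(c, z) = 6 - ((c + z) - 14) = 6 - (-14 + c + z) = 6 + (14 - c - z) = 20 - c - z)
3062 + s(-98, -8*6) = 3062 + (20 - 1*(-98) - (-8)*6) = 3062 + (20 + 98 - 1*(-48)) = 3062 + (20 + 98 + 48) = 3062 + 166 = 3228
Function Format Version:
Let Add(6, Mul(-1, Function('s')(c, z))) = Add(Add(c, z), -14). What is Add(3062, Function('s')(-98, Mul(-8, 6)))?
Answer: 3228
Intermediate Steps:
Function('s')(c, z) = Add(20, Mul(-1, c), Mul(-1, z)) (Function('s')(c, z) = Add(6, Mul(-1, Add(Add(c, z), -14))) = Add(6, Mul(-1, Add(-14, c, z))) = Add(6, Add(14, Mul(-1, c), Mul(-1, z))) = Add(20, Mul(-1, c), Mul(-1, z)))
Add(3062, Function('s')(-98, Mul(-8, 6))) = Add(3062, Add(20, Mul(-1, -98), Mul(-1, Mul(-8, 6)))) = Add(3062, Add(20, 98, Mul(-1, -48))) = Add(3062, Add(20, 98, 48)) = Add(3062, 166) = 3228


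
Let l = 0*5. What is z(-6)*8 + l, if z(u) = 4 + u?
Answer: -16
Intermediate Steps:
l = 0
z(-6)*8 + l = (4 - 6)*8 + 0 = -2*8 + 0 = -16 + 0 = -16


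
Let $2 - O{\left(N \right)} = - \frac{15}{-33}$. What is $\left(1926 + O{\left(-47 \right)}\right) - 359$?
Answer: $\frac{17254}{11} \approx 1568.5$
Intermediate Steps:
$O{\left(N \right)} = \frac{17}{11}$ ($O{\left(N \right)} = 2 - - \frac{15}{-33} = 2 - \left(-15\right) \left(- \frac{1}{33}\right) = 2 - \frac{5}{11} = \frac{17}{11}$)
$\left(1926 + O{\left(-47 \right)}\right) - 359 = \left(1926 + \frac{17}{11}\right) - 359 = \frac{21203}{11} - 359 = \frac{17254}{11}$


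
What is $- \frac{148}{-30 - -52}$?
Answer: $- \frac{74}{11} \approx -6.7273$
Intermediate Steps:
$- \frac{148}{-30 - -52} = - \frac{148}{-30 + 52} = - \frac{148}{22} = \left(-148\right) \frac{1}{22} = - \frac{74}{11}$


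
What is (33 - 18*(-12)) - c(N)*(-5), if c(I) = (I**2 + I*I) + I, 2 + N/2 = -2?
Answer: 849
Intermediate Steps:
N = -8 (N = -4 + 2*(-2) = -4 - 4 = -8)
c(I) = I + 2*I**2 (c(I) = (I**2 + I**2) + I = 2*I**2 + I = I + 2*I**2)
(33 - 18*(-12)) - c(N)*(-5) = (33 - 18*(-12)) - (-8*(1 + 2*(-8)))*(-5) = (33 + 216) - (-8*(1 - 16))*(-5) = 249 - (-8*(-15))*(-5) = 249 - 120*(-5) = 249 - 1*(-600) = 249 + 600 = 849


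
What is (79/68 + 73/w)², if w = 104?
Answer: 10857025/3125824 ≈ 3.4733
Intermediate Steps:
(79/68 + 73/w)² = (79/68 + 73/104)² = (3295/1768)² = 10857025/3125824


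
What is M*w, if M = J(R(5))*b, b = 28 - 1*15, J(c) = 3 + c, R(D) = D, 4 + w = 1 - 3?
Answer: -624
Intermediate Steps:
w = -6 (w = -4 + (1 - 3) = -4 - 2 = -6)
b = 13 (b = 28 - 15 = 13)
M = 104 (M = (3 + 5)*13 = 8*13 = 104)
M*w = 104*(-6) = -624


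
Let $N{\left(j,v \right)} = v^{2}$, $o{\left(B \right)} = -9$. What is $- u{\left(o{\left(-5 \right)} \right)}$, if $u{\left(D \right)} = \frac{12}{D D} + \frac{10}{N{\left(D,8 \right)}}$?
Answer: $- \frac{263}{864} \approx -0.3044$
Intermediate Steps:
$u{\left(D \right)} = \frac{5}{32} + \frac{12}{D^{2}}$ ($u{\left(D \right)} = \frac{12}{D D} + \frac{10}{8^{2}} = \frac{12}{D^{2}} + \frac{10}{64} = \frac{12}{D^{2}} + 10 \cdot \frac{1}{64} = \frac{12}{D^{2}} + \frac{5}{32} = \frac{5}{32} + \frac{12}{D^{2}}$)
$- u{\left(o{\left(-5 \right)} \right)} = - (\frac{5}{32} + \frac{12}{81}) = - (\frac{5}{32} + 12 \cdot \frac{1}{81}) = - (\frac{5}{32} + \frac{4}{27}) = \left(-1\right) \frac{263}{864} = - \frac{263}{864}$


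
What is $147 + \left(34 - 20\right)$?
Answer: $161$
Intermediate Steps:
$147 + \left(34 - 20\right) = 147 + 14 = 161$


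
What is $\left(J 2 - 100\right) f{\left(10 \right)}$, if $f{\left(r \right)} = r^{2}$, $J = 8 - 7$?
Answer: $-9800$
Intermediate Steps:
$J = 1$ ($J = 8 - 7 = 1$)
$\left(J 2 - 100\right) f{\left(10 \right)} = \left(1 \cdot 2 - 100\right) 10^{2} = \left(2 - 100\right) 100 = \left(-98\right) 100 = -9800$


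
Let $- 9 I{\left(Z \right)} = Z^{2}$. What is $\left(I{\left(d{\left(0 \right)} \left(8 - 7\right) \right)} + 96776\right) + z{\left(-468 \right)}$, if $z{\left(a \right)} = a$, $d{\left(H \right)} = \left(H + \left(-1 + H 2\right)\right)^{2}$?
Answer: $\frac{866771}{9} \approx 96308.0$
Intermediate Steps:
$d{\left(H \right)} = \left(-1 + 3 H\right)^{2}$ ($d{\left(H \right)} = \left(H + \left(-1 + 2 H\right)\right)^{2} = \left(-1 + 3 H\right)^{2}$)
$I{\left(Z \right)} = - \frac{Z^{2}}{9}$
$\left(I{\left(d{\left(0 \right)} \left(8 - 7\right) \right)} + 96776\right) + z{\left(-468 \right)} = \left(- \frac{\left(\left(-1 + 3 \cdot 0\right)^{2} \left(8 - 7\right)\right)^{2}}{9} + 96776\right) - 468 = \left(- \frac{\left(\left(-1 + 0\right)^{2} \cdot 1\right)^{2}}{9} + 96776\right) - 468 = \left(- \frac{\left(\left(-1\right)^{2} \cdot 1\right)^{2}}{9} + 96776\right) - 468 = \left(- \frac{\left(1 \cdot 1\right)^{2}}{9} + 96776\right) - 468 = \left(- \frac{1^{2}}{9} + 96776\right) - 468 = \left(\left(- \frac{1}{9}\right) 1 + 96776\right) - 468 = \left(- \frac{1}{9} + 96776\right) - 468 = \frac{870983}{9} - 468 = \frac{866771}{9}$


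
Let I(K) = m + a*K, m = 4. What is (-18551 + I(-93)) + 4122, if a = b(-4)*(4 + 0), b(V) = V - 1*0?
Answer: -12937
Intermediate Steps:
b(V) = V (b(V) = V + 0 = V)
a = -16 (a = -4*(4 + 0) = -4*4 = -16)
I(K) = 4 - 16*K
(-18551 + I(-93)) + 4122 = (-18551 + (4 - 16*(-93))) + 4122 = (-18551 + (4 + 1488)) + 4122 = (-18551 + 1492) + 4122 = -17059 + 4122 = -12937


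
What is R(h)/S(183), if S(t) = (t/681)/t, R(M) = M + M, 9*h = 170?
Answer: 77180/3 ≈ 25727.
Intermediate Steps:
h = 170/9 (h = (⅑)*170 = 170/9 ≈ 18.889)
R(M) = 2*M
S(t) = 1/681 (S(t) = (t*(1/681))/t = (t/681)/t = 1/681)
R(h)/S(183) = (2*(170/9))/(1/681) = (340/9)*681 = 77180/3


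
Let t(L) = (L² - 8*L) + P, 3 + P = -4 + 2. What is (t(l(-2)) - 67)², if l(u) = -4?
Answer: 576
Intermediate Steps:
P = -5 (P = -3 + (-4 + 2) = -3 - 2 = -5)
t(L) = -5 + L² - 8*L (t(L) = (L² - 8*L) - 5 = -5 + L² - 8*L)
(t(l(-2)) - 67)² = ((-5 + (-4)² - 8*(-4)) - 67)² = ((-5 + 16 + 32) - 67)² = (43 - 67)² = (-24)² = 576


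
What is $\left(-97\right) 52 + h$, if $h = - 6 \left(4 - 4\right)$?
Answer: $-5044$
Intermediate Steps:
$h = 0$ ($h = \left(-6\right) 0 = 0$)
$\left(-97\right) 52 + h = \left(-97\right) 52 + 0 = -5044 + 0 = -5044$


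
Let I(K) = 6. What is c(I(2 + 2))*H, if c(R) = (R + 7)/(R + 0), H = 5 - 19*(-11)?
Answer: 1391/3 ≈ 463.67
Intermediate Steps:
H = 214 (H = 5 + 209 = 214)
c(R) = (7 + R)/R
c(I(2 + 2))*H = ((7 + 6)/6)*214 = ((⅙)*13)*214 = (13/6)*214 = 1391/3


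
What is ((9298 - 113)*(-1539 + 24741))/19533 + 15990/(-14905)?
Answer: 211739848812/19409291 ≈ 10909.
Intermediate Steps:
((9298 - 113)*(-1539 + 24741))/19533 + 15990/(-14905) = (9185*23202)*(1/19533) + 15990*(-1/14905) = 213110370*(1/19533) - 3198/2981 = 71036790/6511 - 3198/2981 = 211739848812/19409291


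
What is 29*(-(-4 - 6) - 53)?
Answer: -1247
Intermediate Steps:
29*(-(-4 - 6) - 53) = 29*(-1*(-10) - 53) = 29*(10 - 53) = 29*(-43) = -1247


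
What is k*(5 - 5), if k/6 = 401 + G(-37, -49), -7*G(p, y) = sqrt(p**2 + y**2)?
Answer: 0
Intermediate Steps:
G(p, y) = -sqrt(p**2 + y**2)/7
k = 2406 - 6*sqrt(3770)/7 (k = 6*(401 - sqrt((-37)**2 + (-49)**2)/7) = 6*(401 - sqrt(1369 + 2401)/7) = 6*(401 - sqrt(3770)/7) = 2406 - 6*sqrt(3770)/7 ≈ 2353.4)
k*(5 - 5) = (2406 - 6*sqrt(3770)/7)*(5 - 5) = (2406 - 6*sqrt(3770)/7)*0 = 0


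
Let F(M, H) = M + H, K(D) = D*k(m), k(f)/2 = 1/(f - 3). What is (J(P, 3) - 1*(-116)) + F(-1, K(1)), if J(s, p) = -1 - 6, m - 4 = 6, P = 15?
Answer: 758/7 ≈ 108.29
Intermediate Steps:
m = 10 (m = 4 + 6 = 10)
J(s, p) = -7
k(f) = 2/(-3 + f) (k(f) = 2/(f - 3) = 2/(-3 + f))
K(D) = 2*D/7 (K(D) = D*(2/(-3 + 10)) = D*(2/7) = 2*D/7)
F(M, H) = H + M
(J(P, 3) - 1*(-116)) + F(-1, K(1)) = (-7 - 1*(-116)) + ((2/7)*1 - 1) = (-7 + 116) + (2/7 - 1) = 109 - 5/7 = 758/7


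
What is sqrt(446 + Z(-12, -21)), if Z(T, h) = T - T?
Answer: sqrt(446) ≈ 21.119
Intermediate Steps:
Z(T, h) = 0
sqrt(446 + Z(-12, -21)) = sqrt(446 + 0) = sqrt(446)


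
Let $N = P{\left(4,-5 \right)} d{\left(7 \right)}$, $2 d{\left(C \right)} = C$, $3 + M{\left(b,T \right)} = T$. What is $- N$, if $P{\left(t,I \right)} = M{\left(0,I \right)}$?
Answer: $28$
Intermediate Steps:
$M{\left(b,T \right)} = -3 + T$
$d{\left(C \right)} = \frac{C}{2}$
$P{\left(t,I \right)} = -3 + I$
$N = -28$ ($N = \left(-3 - 5\right) \frac{1}{2} \cdot 7 = \left(-8\right) \frac{7}{2} = -28$)
$- N = \left(-1\right) \left(-28\right) = 28$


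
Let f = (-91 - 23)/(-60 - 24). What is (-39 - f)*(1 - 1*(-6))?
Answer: -565/2 ≈ -282.50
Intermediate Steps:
f = 19/14 (f = -114/(-84) = -114*(-1/84) = 19/14 ≈ 1.3571)
(-39 - f)*(1 - 1*(-6)) = (-39 - 1*19/14)*(1 - 1*(-6)) = (-39 - 19/14)*(1 + 6) = -565/14*7 = -565/2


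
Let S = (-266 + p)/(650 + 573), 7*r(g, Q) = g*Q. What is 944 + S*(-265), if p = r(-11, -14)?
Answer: 1219172/1223 ≈ 996.87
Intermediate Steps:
r(g, Q) = Q*g/7 (r(g, Q) = (g*Q)/7 = (Q*g)/7 = Q*g/7)
p = 22 (p = (⅐)*(-14)*(-11) = 22)
S = -244/1223 (S = (-266 + 22)/(650 + 573) = -244/1223 ≈ -0.19951)
944 + S*(-265) = 944 - 244/1223*(-265) = 944 + 64660/1223 = 1219172/1223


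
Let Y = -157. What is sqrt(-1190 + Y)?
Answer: I*sqrt(1347) ≈ 36.701*I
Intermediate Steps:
sqrt(-1190 + Y) = sqrt(-1190 - 157) = sqrt(-1347) = I*sqrt(1347)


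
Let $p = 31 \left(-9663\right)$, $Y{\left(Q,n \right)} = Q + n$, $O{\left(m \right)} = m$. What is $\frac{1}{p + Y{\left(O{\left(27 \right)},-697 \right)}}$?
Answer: $- \frac{1}{300223} \approx -3.3309 \cdot 10^{-6}$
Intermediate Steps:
$p = -299553$
$\frac{1}{p + Y{\left(O{\left(27 \right)},-697 \right)}} = \frac{1}{-299553 + \left(27 - 697\right)} = \frac{1}{-299553 - 670} = \frac{1}{-300223} = - \frac{1}{300223}$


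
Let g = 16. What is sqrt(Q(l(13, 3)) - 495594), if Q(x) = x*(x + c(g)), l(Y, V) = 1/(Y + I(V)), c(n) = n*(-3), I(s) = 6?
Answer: I*sqrt(178910345)/19 ≈ 703.99*I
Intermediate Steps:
c(n) = -3*n
l(Y, V) = 1/(6 + Y) (l(Y, V) = 1/(Y + 6) = 1/(6 + Y))
Q(x) = x*(-48 + x) (Q(x) = x*(x - 3*16) = x*(x - 48) = x*(-48 + x))
sqrt(Q(l(13, 3)) - 495594) = sqrt((-48 + 1/(6 + 13))/(6 + 13) - 495594) = sqrt((-48 + 1/19)/19 - 495594) = sqrt((1/19)*(-911/19) - 495594) = sqrt(-911/361 - 495594) = sqrt(-178910345/361) = I*sqrt(178910345)/19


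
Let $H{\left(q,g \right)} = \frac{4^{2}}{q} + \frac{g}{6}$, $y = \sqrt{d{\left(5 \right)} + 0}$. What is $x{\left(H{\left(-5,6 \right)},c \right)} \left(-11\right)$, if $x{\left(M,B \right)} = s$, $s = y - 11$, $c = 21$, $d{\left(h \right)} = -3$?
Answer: $121 - 11 i \sqrt{3} \approx 121.0 - 19.053 i$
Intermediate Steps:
$y = i \sqrt{3}$ ($y = \sqrt{-3 + 0} = \sqrt{-3} = i \sqrt{3} \approx 1.732 i$)
$H{\left(q,g \right)} = \frac{16}{q} + \frac{g}{6}$ ($H{\left(q,g \right)} = \frac{16}{q} + g \frac{1}{6} = \frac{16}{q} + \frac{g}{6}$)
$s = -11 + i \sqrt{3}$ ($s = i \sqrt{3} - 11 = -11 + i \sqrt{3} \approx -11.0 + 1.732 i$)
$x{\left(M,B \right)} = -11 + i \sqrt{3}$
$x{\left(H{\left(-5,6 \right)},c \right)} \left(-11\right) = \left(-11 + i \sqrt{3}\right) \left(-11\right) = 121 - 11 i \sqrt{3}$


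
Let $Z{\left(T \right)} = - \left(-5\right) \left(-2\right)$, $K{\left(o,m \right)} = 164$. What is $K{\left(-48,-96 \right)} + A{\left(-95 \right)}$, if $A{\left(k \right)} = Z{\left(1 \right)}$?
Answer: $154$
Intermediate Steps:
$Z{\left(T \right)} = -10$ ($Z{\left(T \right)} = \left(-1\right) 10 = -10$)
$A{\left(k \right)} = -10$
$K{\left(-48,-96 \right)} + A{\left(-95 \right)} = 164 - 10 = 154$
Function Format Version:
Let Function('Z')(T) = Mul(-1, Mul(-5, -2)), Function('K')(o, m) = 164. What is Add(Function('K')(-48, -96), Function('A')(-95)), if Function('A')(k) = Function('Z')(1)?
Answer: 154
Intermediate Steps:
Function('Z')(T) = -10 (Function('Z')(T) = Mul(-1, 10) = -10)
Function('A')(k) = -10
Add(Function('K')(-48, -96), Function('A')(-95)) = Add(164, -10) = 154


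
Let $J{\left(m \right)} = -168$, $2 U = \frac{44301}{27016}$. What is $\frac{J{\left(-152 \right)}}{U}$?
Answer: $- \frac{3025792}{14767} \approx -204.9$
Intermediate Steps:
$U = \frac{44301}{54032}$ ($U = \frac{44301 \cdot \frac{1}{27016}}{2} = \frac{1}{2} \cdot \frac{44301}{27016} = \frac{44301}{54032} \approx 0.8199$)
$\frac{J{\left(-152 \right)}}{U} = - \frac{168}{\frac{44301}{54032}} = \left(-168\right) \frac{54032}{44301} = - \frac{3025792}{14767}$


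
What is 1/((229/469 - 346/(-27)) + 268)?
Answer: 12663/3562141 ≈ 0.0035549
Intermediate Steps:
1/((229/469 - 346/(-27)) + 268) = 1/((229*(1/469) - 346*(-1/27)) + 268) = 1/((229/469 + 346/27) + 268) = 1/(168457/12663 + 268) = 1/(3562141/12663) = 12663/3562141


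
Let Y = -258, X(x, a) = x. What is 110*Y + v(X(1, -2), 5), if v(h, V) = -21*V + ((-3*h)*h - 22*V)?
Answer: -28598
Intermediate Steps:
v(h, V) = -43*V - 3*h² (v(h, V) = -21*V + (-3*h² - 22*V) = -21*V + (-22*V - 3*h²) = -43*V - 3*h²)
110*Y + v(X(1, -2), 5) = 110*(-258) + (-43*5 - 3*1²) = -28380 + (-215 - 3*1) = -28380 + (-215 - 3) = -28380 - 218 = -28598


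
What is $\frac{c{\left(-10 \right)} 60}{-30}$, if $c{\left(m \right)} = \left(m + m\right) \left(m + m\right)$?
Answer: $-800$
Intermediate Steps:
$c{\left(m \right)} = 4 m^{2}$ ($c{\left(m \right)} = 2 m 2 m = 4 m^{2}$)
$\frac{c{\left(-10 \right)} 60}{-30} = \frac{4 \left(-10\right)^{2} \cdot 60}{-30} = 4 \cdot 100 \cdot 60 \left(- \frac{1}{30}\right) = 400 \cdot 60 \left(- \frac{1}{30}\right) = 24000 \left(- \frac{1}{30}\right) = -800$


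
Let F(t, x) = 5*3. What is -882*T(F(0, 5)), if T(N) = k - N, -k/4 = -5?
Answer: -4410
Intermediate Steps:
k = 20 (k = -4*(-5) = 20)
F(t, x) = 15
T(N) = 20 - N
-882*T(F(0, 5)) = -882*(20 - 1*15) = -882*(20 - 15) = -882*5 = -4410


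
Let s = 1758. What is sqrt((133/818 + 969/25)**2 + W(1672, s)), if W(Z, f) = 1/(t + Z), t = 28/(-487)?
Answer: sqrt(26252514936495012802434)/4162781550 ≈ 38.923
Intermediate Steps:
t = -28/487 (t = 28*(-1/487) = -28/487 ≈ -0.057495)
W(Z, f) = 1/(-28/487 + Z)
sqrt((133/818 + 969/25)**2 + W(1672, s)) = sqrt((133/818 + 969/25)**2 + 487/(-28 + 487*1672)) = sqrt((133*(1/818) + 969*(1/25))**2 + 487/(-28 + 814264)) = sqrt((133/818 + 969/25)**2 + 487/814236) = sqrt((795967/20450)**2 + 487*(1/814236)) = sqrt(633563465089/418202500 + 487/814236) = sqrt(64483798153103063/42564441348750) = sqrt(26252514936495012802434)/4162781550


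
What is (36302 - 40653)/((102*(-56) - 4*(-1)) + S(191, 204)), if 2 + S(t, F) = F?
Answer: 4351/5506 ≈ 0.79023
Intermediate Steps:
S(t, F) = -2 + F
(36302 - 40653)/((102*(-56) - 4*(-1)) + S(191, 204)) = (36302 - 40653)/((102*(-56) - 4*(-1)) + (-2 + 204)) = -4351/((-5712 + 4) + 202) = -4351/(-5708 + 202) = -4351/(-5506) = -4351*(-1/5506) = 4351/5506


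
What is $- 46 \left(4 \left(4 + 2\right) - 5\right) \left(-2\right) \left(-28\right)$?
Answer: $-48944$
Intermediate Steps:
$- 46 \left(4 \left(4 + 2\right) - 5\right) \left(-2\right) \left(-28\right) = - 46 \left(4 \cdot 6 - 5\right) \left(-2\right) \left(-28\right) = - 46 \left(24 - 5\right) \left(-2\right) \left(-28\right) = - 46 \cdot 19 \left(-2\right) \left(-28\right) = \left(-46\right) \left(-38\right) \left(-28\right) = 1748 \left(-28\right) = -48944$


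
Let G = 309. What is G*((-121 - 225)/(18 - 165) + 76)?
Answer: 1186354/49 ≈ 24211.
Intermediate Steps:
G*((-121 - 225)/(18 - 165) + 76) = 309*((-121 - 225)/(18 - 165) + 76) = 309*(-346/(-147) + 76) = 309*(-346*(-1/147) + 76) = 309*(346/147 + 76) = 309*(11518/147) = 1186354/49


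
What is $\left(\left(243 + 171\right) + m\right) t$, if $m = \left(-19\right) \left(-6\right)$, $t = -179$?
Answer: $-94512$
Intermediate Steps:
$m = 114$
$\left(\left(243 + 171\right) + m\right) t = \left(\left(243 + 171\right) + 114\right) \left(-179\right) = \left(414 + 114\right) \left(-179\right) = 528 \left(-179\right) = -94512$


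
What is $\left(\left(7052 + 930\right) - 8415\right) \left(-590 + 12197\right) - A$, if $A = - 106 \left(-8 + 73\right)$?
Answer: $-5018941$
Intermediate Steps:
$A = -6890$ ($A = \left(-106\right) 65 = -6890$)
$\left(\left(7052 + 930\right) - 8415\right) \left(-590 + 12197\right) - A = \left(\left(7052 + 930\right) - 8415\right) \left(-590 + 12197\right) - -6890 = \left(7982 - 8415\right) 11607 + 6890 = \left(-433\right) 11607 + 6890 = -5025831 + 6890 = -5018941$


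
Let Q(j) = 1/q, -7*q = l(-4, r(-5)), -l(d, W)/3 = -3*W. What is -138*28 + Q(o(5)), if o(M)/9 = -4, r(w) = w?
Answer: -173873/45 ≈ -3863.8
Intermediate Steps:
l(d, W) = 9*W (l(d, W) = -(-9)*W = 9*W)
o(M) = -36 (o(M) = 9*(-4) = -36)
q = 45/7 (q = -9*(-5)/7 = -⅐*(-45) = 45/7 ≈ 6.4286)
Q(j) = 7/45 (Q(j) = 1/(45/7) = 7/45)
-138*28 + Q(o(5)) = -138*28 + 7/45 = -3864 + 7/45 = -173873/45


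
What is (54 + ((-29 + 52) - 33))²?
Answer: 1936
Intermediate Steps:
(54 + ((-29 + 52) - 33))² = (54 + (23 - 33))² = (54 - 10)² = 44² = 1936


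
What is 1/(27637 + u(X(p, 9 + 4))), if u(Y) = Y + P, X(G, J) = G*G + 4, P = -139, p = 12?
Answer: 1/27646 ≈ 3.6172e-5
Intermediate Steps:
X(G, J) = 4 + G² (X(G, J) = G² + 4 = 4 + G²)
u(Y) = -139 + Y (u(Y) = Y - 139 = -139 + Y)
1/(27637 + u(X(p, 9 + 4))) = 1/(27637 + (-139 + (4 + 12²))) = 1/(27637 + (-139 + (4 + 144))) = 1/(27637 + (-139 + 148)) = 1/(27637 + 9) = 1/27646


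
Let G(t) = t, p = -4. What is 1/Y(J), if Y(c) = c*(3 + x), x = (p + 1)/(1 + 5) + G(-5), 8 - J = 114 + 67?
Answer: 2/865 ≈ 0.0023121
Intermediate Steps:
J = -173 (J = 8 - (114 + 67) = 8 - 1*181 = 8 - 181 = -173)
x = -11/2 (x = (-4 + 1)/(1 + 5) - 5 = -3/6 - 5 = -3*1/6 - 5 = -1/2 - 5 = -11/2 ≈ -5.5000)
Y(c) = -5*c/2 (Y(c) = c*(3 - 11/2) = c*(-5/2) = -5*c/2)
1/Y(J) = 1/(-5/2*(-173)) = 1/(865/2) = 2/865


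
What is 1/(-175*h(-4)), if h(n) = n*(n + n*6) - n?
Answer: -1/20300 ≈ -4.9261e-5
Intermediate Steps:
h(n) = -n + 7*n**2 (h(n) = n*(n + 6*n) - n = n*(7*n) - n = 7*n**2 - n = -n + 7*n**2)
1/(-175*h(-4)) = 1/(-(-700)*(-1 + 7*(-4))) = 1/(-(-700)*(-1 - 28)) = 1/(-(-700)*(-29)) = 1/(-175*116) = 1/(-20300) = -1/20300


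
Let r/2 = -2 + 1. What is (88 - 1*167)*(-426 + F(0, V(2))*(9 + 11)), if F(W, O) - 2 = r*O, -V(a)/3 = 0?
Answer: 30494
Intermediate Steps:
r = -2 (r = 2*(-2 + 1) = 2*(-1) = -2)
V(a) = 0 (V(a) = -3*0 = 0)
F(W, O) = 2 - 2*O
(88 - 1*167)*(-426 + F(0, V(2))*(9 + 11)) = (88 - 1*167)*(-426 + (2 - 2*0)*(9 + 11)) = (88 - 167)*(-426 + (2 + 0)*20) = -79*(-426 + 2*20) = -79*(-426 + 40) = -79*(-386) = 30494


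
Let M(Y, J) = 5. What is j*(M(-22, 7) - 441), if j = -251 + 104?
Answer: 64092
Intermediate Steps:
j = -147
j*(M(-22, 7) - 441) = -147*(5 - 441) = -147*(-436) = 64092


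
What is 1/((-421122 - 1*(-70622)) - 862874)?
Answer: -1/1213374 ≈ -8.2415e-7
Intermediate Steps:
1/((-421122 - 1*(-70622)) - 862874) = 1/((-421122 + 70622) - 862874) = 1/(-350500 - 862874) = 1/(-1213374) = -1/1213374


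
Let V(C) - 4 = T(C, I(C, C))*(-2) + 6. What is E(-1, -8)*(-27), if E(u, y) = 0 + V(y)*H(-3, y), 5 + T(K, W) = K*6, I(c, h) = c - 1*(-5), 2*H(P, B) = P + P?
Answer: 9396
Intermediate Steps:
H(P, B) = P (H(P, B) = (P + P)/2 = (2*P)/2 = P)
I(c, h) = 5 + c (I(c, h) = c + 5 = 5 + c)
T(K, W) = -5 + 6*K (T(K, W) = -5 + K*6 = -5 + 6*K)
V(C) = 20 - 12*C (V(C) = 4 + ((-5 + 6*C)*(-2) + 6) = 4 + ((10 - 12*C) + 6) = 4 + (16 - 12*C) = 20 - 12*C)
E(u, y) = -60 + 36*y (E(u, y) = 0 + (20 - 12*y)*(-3) = 0 + (-60 + 36*y) = -60 + 36*y)
E(-1, -8)*(-27) = (-60 + 36*(-8))*(-27) = (-60 - 288)*(-27) = -348*(-27) = 9396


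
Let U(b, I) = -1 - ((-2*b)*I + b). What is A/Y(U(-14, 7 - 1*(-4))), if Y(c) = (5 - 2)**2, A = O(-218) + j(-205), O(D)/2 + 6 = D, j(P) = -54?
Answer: -502/9 ≈ -55.778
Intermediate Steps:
U(b, I) = -1 - b + 2*I*b (U(b, I) = -1 - (-2*I*b + b) = -1 - (b - 2*I*b) = -1 + (-b + 2*I*b) = -1 - b + 2*I*b)
O(D) = -12 + 2*D
A = -502 (A = (-12 + 2*(-218)) - 54 = (-12 - 436) - 54 = -448 - 54 = -502)
Y(c) = 9 (Y(c) = 3**2 = 9)
A/Y(U(-14, 7 - 1*(-4))) = -502/9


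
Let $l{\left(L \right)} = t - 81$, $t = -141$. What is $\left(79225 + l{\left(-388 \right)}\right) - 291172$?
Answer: $-212169$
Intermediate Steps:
$l{\left(L \right)} = -222$ ($l{\left(L \right)} = -141 - 81 = -222$)
$\left(79225 + l{\left(-388 \right)}\right) - 291172 = \left(79225 - 222\right) - 291172 = 79003 - 291172 = -212169$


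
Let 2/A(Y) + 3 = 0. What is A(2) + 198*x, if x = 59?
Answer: 35044/3 ≈ 11681.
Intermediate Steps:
A(Y) = -⅔ (A(Y) = 2/(-3 + 0) = 2/(-3) = 2*(-⅓) = -⅔)
A(2) + 198*x = -⅔ + 198*59 = -⅔ + 11682 = 35044/3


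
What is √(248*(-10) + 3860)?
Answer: 2*√345 ≈ 37.148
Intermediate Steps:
√(248*(-10) + 3860) = √(-2480 + 3860) = √1380 = 2*√345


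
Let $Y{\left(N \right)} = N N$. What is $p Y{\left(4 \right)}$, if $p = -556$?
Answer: $-8896$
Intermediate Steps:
$Y{\left(N \right)} = N^{2}$
$p Y{\left(4 \right)} = - 556 \cdot 4^{2} = \left(-556\right) 16 = -8896$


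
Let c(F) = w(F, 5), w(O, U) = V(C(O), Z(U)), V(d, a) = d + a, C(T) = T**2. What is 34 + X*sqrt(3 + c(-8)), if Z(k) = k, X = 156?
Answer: 34 + 936*sqrt(2) ≈ 1357.7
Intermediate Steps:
V(d, a) = a + d
w(O, U) = U + O**2
c(F) = 5 + F**2
34 + X*sqrt(3 + c(-8)) = 34 + 156*sqrt(3 + (5 + (-8)**2)) = 34 + 156*sqrt(3 + (5 + 64)) = 34 + 156*sqrt(3 + 69) = 34 + 156*sqrt(72) = 34 + 156*(6*sqrt(2)) = 34 + 936*sqrt(2)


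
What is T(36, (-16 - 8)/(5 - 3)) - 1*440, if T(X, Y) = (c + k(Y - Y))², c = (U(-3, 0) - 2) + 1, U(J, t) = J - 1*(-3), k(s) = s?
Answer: -439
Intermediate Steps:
U(J, t) = 3 + J (U(J, t) = J + 3 = 3 + J)
c = -1 (c = ((3 - 3) - 2) + 1 = (0 - 2) + 1 = -2 + 1 = -1)
T(X, Y) = 1 (T(X, Y) = (-1 + (Y - Y))² = (-1 + 0)² = (-1)² = 1)
T(36, (-16 - 8)/(5 - 3)) - 1*440 = 1 - 1*440 = 1 - 440 = -439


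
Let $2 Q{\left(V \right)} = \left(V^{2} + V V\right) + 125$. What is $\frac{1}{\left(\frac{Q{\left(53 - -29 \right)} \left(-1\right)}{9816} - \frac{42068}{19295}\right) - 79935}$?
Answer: $- \frac{378799440}{30280421006411} \approx -1.251 \cdot 10^{-5}$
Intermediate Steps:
$Q{\left(V \right)} = \frac{125}{2} + V^{2}$ ($Q{\left(V \right)} = \frac{\left(V^{2} + V V\right) + 125}{2} = \frac{\left(V^{2} + V^{2}\right) + 125}{2} = \frac{2 V^{2} + 125}{2} = \frac{125 + 2 V^{2}}{2} = \frac{125}{2} + V^{2}$)
$\frac{1}{\left(\frac{Q{\left(53 - -29 \right)} \left(-1\right)}{9816} - \frac{42068}{19295}\right) - 79935} = \frac{1}{\left(\frac{\left(\frac{125}{2} + \left(53 - -29\right)^{2}\right) \left(-1\right)}{9816} - \frac{42068}{19295}\right) - 79935} = \frac{1}{\left(\left(\frac{125}{2} + \left(53 + 29\right)^{2}\right) \left(-1\right) \frac{1}{9816} - \frac{42068}{19295}\right) - 79935} = \frac{1}{\left(\left(\frac{125}{2} + 82^{2}\right) \left(-1\right) \frac{1}{9816} - \frac{42068}{19295}\right) - 79935} = \frac{1}{\left(\left(\frac{125}{2} + 6724\right) \left(-1\right) \frac{1}{9816} - \frac{42068}{19295}\right) - 79935} = \frac{1}{\left(\frac{13573}{2} \left(-1\right) \frac{1}{9816} - \frac{42068}{19295}\right) - 79935} = \frac{1}{\left(\left(- \frac{13573}{2}\right) \frac{1}{9816} - \frac{42068}{19295}\right) - 79935} = \frac{1}{\left(- \frac{13573}{19632} - \frac{42068}{19295}\right) - 79935} = \frac{1}{- \frac{1087770011}{378799440} - 79935} = \frac{1}{- \frac{30280421006411}{378799440}} = - \frac{378799440}{30280421006411}$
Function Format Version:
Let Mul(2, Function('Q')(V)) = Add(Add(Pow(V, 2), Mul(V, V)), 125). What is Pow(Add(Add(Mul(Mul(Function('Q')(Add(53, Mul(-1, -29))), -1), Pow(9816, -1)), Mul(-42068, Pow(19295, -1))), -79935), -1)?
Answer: Rational(-378799440, 30280421006411) ≈ -1.2510e-5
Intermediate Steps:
Function('Q')(V) = Add(Rational(125, 2), Pow(V, 2)) (Function('Q')(V) = Mul(Rational(1, 2), Add(Add(Pow(V, 2), Mul(V, V)), 125)) = Mul(Rational(1, 2), Add(Add(Pow(V, 2), Pow(V, 2)), 125)) = Mul(Rational(1, 2), Add(Mul(2, Pow(V, 2)), 125)) = Mul(Rational(1, 2), Add(125, Mul(2, Pow(V, 2)))) = Add(Rational(125, 2), Pow(V, 2)))
Pow(Add(Add(Mul(Mul(Function('Q')(Add(53, Mul(-1, -29))), -1), Pow(9816, -1)), Mul(-42068, Pow(19295, -1))), -79935), -1) = Pow(Add(Add(Mul(Mul(Add(Rational(125, 2), Pow(Add(53, Mul(-1, -29)), 2)), -1), Pow(9816, -1)), Mul(-42068, Pow(19295, -1))), -79935), -1) = Pow(Add(Add(Mul(Mul(Add(Rational(125, 2), Pow(Add(53, 29), 2)), -1), Rational(1, 9816)), Mul(-42068, Rational(1, 19295))), -79935), -1) = Pow(Add(Add(Mul(Mul(Add(Rational(125, 2), Pow(82, 2)), -1), Rational(1, 9816)), Rational(-42068, 19295)), -79935), -1) = Pow(Add(Add(Mul(Mul(Add(Rational(125, 2), 6724), -1), Rational(1, 9816)), Rational(-42068, 19295)), -79935), -1) = Pow(Add(Add(Mul(Mul(Rational(13573, 2), -1), Rational(1, 9816)), Rational(-42068, 19295)), -79935), -1) = Pow(Add(Add(Mul(Rational(-13573, 2), Rational(1, 9816)), Rational(-42068, 19295)), -79935), -1) = Pow(Add(Add(Rational(-13573, 19632), Rational(-42068, 19295)), -79935), -1) = Pow(Add(Rational(-1087770011, 378799440), -79935), -1) = Pow(Rational(-30280421006411, 378799440), -1) = Rational(-378799440, 30280421006411)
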